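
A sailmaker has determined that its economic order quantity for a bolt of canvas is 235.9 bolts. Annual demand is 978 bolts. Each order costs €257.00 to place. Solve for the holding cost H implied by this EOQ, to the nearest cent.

Invert the EOQ relation Q*² = 2DS/H.
From Q* = √(2DS/H): H = 2DS / Q*² = 2 × 978 × 257 / 235.9² = 9.0333.

H ≈ €9.03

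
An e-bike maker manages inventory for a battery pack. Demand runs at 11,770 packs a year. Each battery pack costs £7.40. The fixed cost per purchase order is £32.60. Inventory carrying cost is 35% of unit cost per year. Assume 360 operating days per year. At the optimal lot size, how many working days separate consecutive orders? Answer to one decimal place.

Holding cost H = 0.35 × £7.40 = £2.5900 per unit per year.
EOQ = √(2DS/H) = √(2 × 11,770 × 32.6 / 2.59) ≈ 544.33.
Cycle time = Q*/D × 360 = 544.33 / 11,770 × 360 ≈ 16.649 days.

T ≈ 16.6 days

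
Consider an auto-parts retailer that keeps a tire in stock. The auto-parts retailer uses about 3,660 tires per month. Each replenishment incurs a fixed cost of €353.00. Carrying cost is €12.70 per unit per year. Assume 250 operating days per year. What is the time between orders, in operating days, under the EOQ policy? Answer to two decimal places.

T ≈ 8.89 days

Annual demand D = 3,660 × 12 = 43,920.
The optimal lot size = √(2DS/H) = √(2 × 43,920 × 353 / 12.7) ≈ 1562.54.
Cycle time = Q*/D × 250 = 1562.54 / 43,920 × 250 ≈ 8.894 days.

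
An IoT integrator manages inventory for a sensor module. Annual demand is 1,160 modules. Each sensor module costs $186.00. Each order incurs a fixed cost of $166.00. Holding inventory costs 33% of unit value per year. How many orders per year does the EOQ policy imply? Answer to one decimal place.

Holding cost H = 0.33 × $186.00 = $61.3800 per unit per year.
The optimal lot size = √(2DS/H) = √(2 × 1,160 × 166 / 61.38) ≈ 79.21.
Orders per year = D / Q* = 1,160 / 79.21 ≈ 14.644.

N ≈ 14.6 orders per year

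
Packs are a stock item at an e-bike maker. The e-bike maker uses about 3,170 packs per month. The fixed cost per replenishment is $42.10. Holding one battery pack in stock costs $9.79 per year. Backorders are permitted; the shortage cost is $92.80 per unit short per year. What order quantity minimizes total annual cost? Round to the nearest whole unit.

Annual demand D = 3,170 × 12 = 38,040.
With planned backorders, Q* = √(2DS/H) · √((H+B)/B).
√(2DS/H) = √(2 × 38,040 × 42.1 / 9.79) = 571.985.
√((H+B)/B) = √((9.79+92.8)/92.8) = 1.0514.
Q* ≈ 601.400.

Q* ≈ 601 packs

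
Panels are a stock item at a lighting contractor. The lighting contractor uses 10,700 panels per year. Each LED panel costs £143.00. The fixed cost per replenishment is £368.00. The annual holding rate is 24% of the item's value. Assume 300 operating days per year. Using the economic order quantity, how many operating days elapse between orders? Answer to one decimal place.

Holding cost H = 0.24 × £143.00 = £34.3200 per unit per year.
The optimal lot size = √(2DS/H) = √(2 × 10,700 × 368 / 34.32) ≈ 479.02.
Cycle time = Q*/D × 300 = 479.02 / 10,700 × 300 ≈ 13.431 days.

T ≈ 13.4 days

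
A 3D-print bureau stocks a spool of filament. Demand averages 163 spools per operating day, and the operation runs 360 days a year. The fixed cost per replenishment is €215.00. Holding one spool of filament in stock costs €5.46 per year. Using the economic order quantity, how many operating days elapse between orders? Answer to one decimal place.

T ≈ 13.2 days

Annual demand D = 163 × 360 = 58,680.
Q* = √(2DS/H) = √(2 × 58,680 × 215 / 5.46) ≈ 2149.73.
Cycle time = Q*/D × 360 = 2149.73 / 58,680 × 360 ≈ 13.188 days.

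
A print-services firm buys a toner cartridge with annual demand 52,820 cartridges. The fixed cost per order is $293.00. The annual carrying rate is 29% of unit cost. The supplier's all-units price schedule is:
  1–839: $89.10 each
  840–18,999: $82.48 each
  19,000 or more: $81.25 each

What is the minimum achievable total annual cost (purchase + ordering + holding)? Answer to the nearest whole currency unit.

TC* ≈ $4,383,803

Holding cost per unit per year at price C is H = 0.29·C.
Candidates are each tier's EOQ (if it falls in that tier) and each price-break quantity.
Tier 1 ($89.10): EOQ = 1094.5 exceeds tier's upper bound 839, so this tier is dominated.
EOQ at $82.48 = 1137.6 (feasible in tier 2): TC = 52,820×$82.48 + (52,820/1137.6)×293 + (1137.6/2)×0.29×$82.48 = $4,383,803.15.
EOQ at $81.25 = 1146.1 < 19000, so use break Q=19000: TC = 52,820×$81.25 + (52,820/19000.0)×293 + (19000.0/2)×0.29×$81.25 = $4,516,283.29.
Lowest total cost among the candidates is at Q = 1137.6.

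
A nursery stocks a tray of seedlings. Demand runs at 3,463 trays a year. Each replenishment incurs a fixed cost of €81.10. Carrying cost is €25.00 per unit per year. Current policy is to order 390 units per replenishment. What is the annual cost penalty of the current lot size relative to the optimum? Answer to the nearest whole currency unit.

Extra cost ≈ €1,848 per year

EOQ = √(2DS/H) = √(2 × 3,463 × 81.1 / 25) ≈ 149.89.
Cost at Q* = (D/Q*)S + (Q*/2)H = √(2DSH) ≈ €3,747.33.
Cost at Q = 390: (3,463/390)×81.1 + (390/2)×25 = €720.13 + €4,875.00 = €5,595.13.
Excess = €5,595.13 − €3,747.33 = €1,847.80.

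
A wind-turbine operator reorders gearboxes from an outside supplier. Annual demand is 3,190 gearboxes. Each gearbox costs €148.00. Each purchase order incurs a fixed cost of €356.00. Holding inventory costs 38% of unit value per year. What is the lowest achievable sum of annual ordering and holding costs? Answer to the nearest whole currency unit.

Holding cost H = 0.38 × €148.00 = €56.2400 per unit per year.
Q* = √(2DS/H) = √(2 × 3,190 × 356 / 56.24) ≈ 200.96.
At the optimum the two cost components are equal, so total cost = 2·(Q*/2)H = Q*·H.
Minimum total = √(2DSH) = √(2 × 3,190 × 356 × 56.24) ≈ 11302.070.

TC* ≈ €11,302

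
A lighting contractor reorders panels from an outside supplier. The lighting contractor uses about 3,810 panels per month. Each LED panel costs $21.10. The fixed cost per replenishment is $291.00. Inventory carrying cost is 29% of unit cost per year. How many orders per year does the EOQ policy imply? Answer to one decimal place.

N ≈ 21.9 orders per year

Annual demand D = 3,810 × 12 = 45,720.
Holding cost H = 0.29 × $21.10 = $6.1190 per unit per year.
EOQ = √(2DS/H) = √(2 × 45,720 × 291 / 6.119) ≈ 2085.33.
Orders per year = D / Q* = 45,720 / 2085.33 ≈ 21.925.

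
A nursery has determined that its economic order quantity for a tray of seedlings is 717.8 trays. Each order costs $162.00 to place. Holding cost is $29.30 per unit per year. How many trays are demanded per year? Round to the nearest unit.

D ≈ 46,594 trays per year

Invert the EOQ relation Q*² = 2DS/H.
From Q* = √(2DS/H): D = Q*²H / (2S) = 717.8² × 29.3 / (2 × 162) = 46593.949.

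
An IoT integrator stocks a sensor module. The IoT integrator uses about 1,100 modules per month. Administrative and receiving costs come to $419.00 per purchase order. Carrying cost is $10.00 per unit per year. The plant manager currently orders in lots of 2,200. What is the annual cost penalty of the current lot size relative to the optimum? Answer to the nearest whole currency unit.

Annual demand D = 1,100 × 12 = 13,200.
EOQ = √(2DS/H) = √(2 × 13,200 × 419 / 10) ≈ 1051.74.
Cost at Q* = (D/Q*)S + (Q*/2)H = √(2DSH) ≈ $10,517.41.
Cost at Q = 2,200: (13,200/2,200)×419 + (2,200/2)×10 = $2,514.00 + $11,000.00 = $13,514.00.
Excess = $13,514.00 − $10,517.41 = $2,996.59.

Extra cost ≈ $2,997 per year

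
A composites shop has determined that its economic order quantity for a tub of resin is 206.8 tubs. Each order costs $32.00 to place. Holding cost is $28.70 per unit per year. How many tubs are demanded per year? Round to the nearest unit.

Invert the EOQ relation Q*² = 2DS/H.
From Q* = √(2DS/H): D = Q*²H / (2S) = 206.8² × 28.7 / (2 × 32) = 19177.986.

D ≈ 19,178 tubs per year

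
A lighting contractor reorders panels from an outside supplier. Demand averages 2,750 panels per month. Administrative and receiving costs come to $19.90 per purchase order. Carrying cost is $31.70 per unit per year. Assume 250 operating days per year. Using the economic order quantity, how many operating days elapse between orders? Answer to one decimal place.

Annual demand D = 2,750 × 12 = 33,000.
EOQ = √(2DS/H) = √(2 × 33,000 × 19.9 / 31.7) ≈ 203.55.
Cycle time = Q*/D × 250 = 203.55 / 33,000 × 250 ≈ 1.542 days.

T ≈ 1.5 days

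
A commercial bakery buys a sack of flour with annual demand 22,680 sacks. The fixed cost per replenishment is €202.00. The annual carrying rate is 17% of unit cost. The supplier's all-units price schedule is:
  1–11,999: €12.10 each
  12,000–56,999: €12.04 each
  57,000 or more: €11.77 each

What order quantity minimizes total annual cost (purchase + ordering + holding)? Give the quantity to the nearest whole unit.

Holding cost per unit per year at price C is H = 0.17·C.
For each price level, check whether its EOQ is feasible; otherwise the best quantity at that price is the breakpoint.
EOQ at €12.10 = 2110.5 (feasible in tier 1): TC = 22,680×€12.10 + (22,680/2110.5)×202 + (2110.5/2)×0.17×€12.10 = €278,769.40.
EOQ at €12.04 = 2115.8 < 12000, so use break Q=12000: TC = 22,680×€12.04 + (22,680/12000.0)×202 + (12000.0/2)×0.17×€12.04 = €285,729.78.
EOQ at €11.77 = 2139.9 < 57000, so use break Q=57000: TC = 22,680×€11.77 + (22,680/57000.0)×202 + (57000.0/2)×0.17×€11.77 = €324,049.62.
Lowest total cost is €278,769.40 at Q = 2110.5.

Q* ≈ 2,111 sacks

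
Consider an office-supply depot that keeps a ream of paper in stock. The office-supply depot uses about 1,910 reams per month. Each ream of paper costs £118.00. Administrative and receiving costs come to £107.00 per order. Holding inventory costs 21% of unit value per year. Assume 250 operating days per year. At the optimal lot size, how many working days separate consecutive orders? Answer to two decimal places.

T ≈ 4.85 days

Annual demand D = 1,910 × 12 = 22,920.
Holding cost H = 0.21 × £118.00 = £24.7800 per unit per year.
EOQ = √(2DS/H) = √(2 × 22,920 × 107 / 24.78) ≈ 444.90.
Cycle time = Q*/D × 250 = 444.90 / 22,920 × 250 ≈ 4.853 days.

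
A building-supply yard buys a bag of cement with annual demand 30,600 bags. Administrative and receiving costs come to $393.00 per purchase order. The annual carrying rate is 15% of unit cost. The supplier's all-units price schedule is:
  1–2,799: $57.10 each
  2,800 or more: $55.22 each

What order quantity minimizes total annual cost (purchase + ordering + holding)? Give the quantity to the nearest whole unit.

Holding cost per unit per year at price C is H = 0.15·C.
For each price level, check whether its EOQ is feasible; otherwise the best quantity at that price is the breakpoint.
EOQ at $57.10 = 1675.7 (feasible in tier 1): TC = 30,600×$57.10 + (30,600/1675.7)×393 + (1675.7/2)×0.15×$57.10 = $1,761,612.77.
EOQ at $55.22 = 1704.0 < 2800, so use break Q=2800: TC = 30,600×$55.22 + (30,600/2800.0)×393 + (2800.0/2)×0.15×$55.22 = $1,705,623.13.
Lowest total cost is $1,705,623.13 at Q = 2800.0.

Q* ≈ 2,800 bags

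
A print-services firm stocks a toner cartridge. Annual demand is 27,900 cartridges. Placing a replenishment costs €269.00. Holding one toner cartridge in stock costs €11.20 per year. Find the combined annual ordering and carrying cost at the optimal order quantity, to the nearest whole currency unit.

TC* ≈ €12,966

The optimal lot size = √(2DS/H) = √(2 × 27,900 × 269 / 11.2) ≈ 1157.67.
At Q*, ordering cost (D/Q*)S equals holding cost (Q*/2)H, each = √(DSH/2).
Minimum total = √(2DSH) = √(2 × 27,900 × 269 × 11.2) ≈ 12965.888.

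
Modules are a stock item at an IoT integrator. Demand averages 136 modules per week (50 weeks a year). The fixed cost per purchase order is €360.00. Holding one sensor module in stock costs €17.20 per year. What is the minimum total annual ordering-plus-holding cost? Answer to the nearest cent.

Annual demand D = 136 × 50 = 6,800.
The optimal lot size = √(2DS/H) = √(2 × 6,800 × 360 / 17.2) ≈ 533.53.
At Q*, ordering cost (D/Q*)S equals holding cost (Q*/2)H, each = √(DSH/2).
Minimum total = √(2DSH) = √(2 × 6,800 × 360 × 17.2) ≈ 9176.666.

TC* ≈ €9,176.67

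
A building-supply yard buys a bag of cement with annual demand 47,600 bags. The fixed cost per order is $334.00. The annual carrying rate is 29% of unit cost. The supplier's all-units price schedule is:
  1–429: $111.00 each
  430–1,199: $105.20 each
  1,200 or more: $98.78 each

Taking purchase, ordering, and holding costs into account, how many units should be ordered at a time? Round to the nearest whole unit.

Holding cost per unit per year at price C is H = 0.29·C.
For each price level, check whether its EOQ is feasible; otherwise the best quantity at that price is the breakpoint.
Tier 1 ($111.00): EOQ = 993.9 exceeds tier's upper bound 429, so this tier is dominated.
EOQ at $105.20 = 1020.9 (feasible in tier 2): TC = 47,600×$105.20 + (47,600/1020.9)×334 + (1020.9/2)×0.29×$105.20 = $5,038,665.73.
EOQ at $98.78 = 1053.6 < 1200, so use break Q=1200: TC = 47,600×$98.78 + (47,600/1200.0)×334 + (1200.0/2)×0.29×$98.78 = $4,732,364.39.
Lowest total cost is $4,732,364.39 at Q = 1200.0.

Q* ≈ 1,200 bags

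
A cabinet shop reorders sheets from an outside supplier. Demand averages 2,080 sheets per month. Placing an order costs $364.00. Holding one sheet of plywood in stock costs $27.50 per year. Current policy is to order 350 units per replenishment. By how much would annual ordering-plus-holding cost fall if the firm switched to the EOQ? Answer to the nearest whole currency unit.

Annual demand D = 2,080 × 12 = 24,960.
EOQ = √(2DS/H) = √(2 × 24,960 × 364 / 27.5) ≈ 812.87.
Cost at Q* = (D/Q*)S + (Q*/2)H = √(2DSH) ≈ $22,353.95.
Cost at Q = 350: (24,960/350)×364 + (350/2)×27.5 = $25,958.40 + $4,812.50 = $30,770.90.
Excess = $30,770.90 − $22,353.95 = $8,416.95.

Extra cost ≈ $8,417 per year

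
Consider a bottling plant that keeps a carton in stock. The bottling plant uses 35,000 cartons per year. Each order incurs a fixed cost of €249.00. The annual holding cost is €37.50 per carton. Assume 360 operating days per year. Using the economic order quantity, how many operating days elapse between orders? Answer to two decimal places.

Q* = √(2DS/H) = √(2 × 35,000 × 249 / 37.5) ≈ 681.76.
Cycle time = Q*/D × 360 = 681.76 / 35,000 × 360 ≈ 7.012 days.

T ≈ 7.01 days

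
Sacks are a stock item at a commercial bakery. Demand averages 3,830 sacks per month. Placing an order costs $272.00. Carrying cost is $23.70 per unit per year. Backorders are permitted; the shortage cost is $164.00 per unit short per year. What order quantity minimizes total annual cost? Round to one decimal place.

Q* ≈ 1,098.8 sacks

Annual demand D = 3,830 × 12 = 45,960.
With planned backorders, Q* = √(2DS/H) · √((H+B)/B).
√(2DS/H) = √(2 × 45,960 × 272 / 23.7) = 1027.106.
√((H+B)/B) = √((23.7+164)/164) = 1.0698.
Q* ≈ 1098.817.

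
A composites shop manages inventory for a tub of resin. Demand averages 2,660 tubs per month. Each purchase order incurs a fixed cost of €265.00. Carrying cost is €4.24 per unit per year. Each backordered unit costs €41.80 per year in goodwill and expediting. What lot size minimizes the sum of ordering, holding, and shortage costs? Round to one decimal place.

Q* ≈ 2,096.4 tubs

Annual demand D = 2,660 × 12 = 31,920.
With planned backorders, Q* = √(2DS/H) · √((H+B)/B).
√(2DS/H) = √(2 × 31,920 × 265 / 4.24) = 1997.498.
√((H+B)/B) = √((4.24+41.8)/41.8) = 1.0495.
Q* ≈ 2096.360.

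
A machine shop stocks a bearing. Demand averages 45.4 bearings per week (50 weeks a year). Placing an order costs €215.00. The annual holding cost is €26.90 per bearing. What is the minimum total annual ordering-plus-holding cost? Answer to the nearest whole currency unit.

TC* ≈ €5,124

Annual demand D = 45.4 × 50 = 2,270.
EOQ = √(2DS/H) = √(2 × 2,270 × 215 / 26.9) ≈ 190.49.
At the optimum the two cost components are equal, so total cost = 2·(Q*/2)H = Q*·H.
Minimum total = √(2DSH) = √(2 × 2,270 × 215 × 26.9) ≈ 5124.167.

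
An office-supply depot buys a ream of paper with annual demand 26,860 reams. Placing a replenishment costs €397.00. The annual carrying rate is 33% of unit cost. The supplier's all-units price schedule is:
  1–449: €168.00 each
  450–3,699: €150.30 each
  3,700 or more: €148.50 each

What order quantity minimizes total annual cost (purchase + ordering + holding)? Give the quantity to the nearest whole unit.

Q* ≈ 656 reams

Holding cost per unit per year at price C is H = 0.33·C.
Evaluate total cost at each tier's feasible EOQ or, if the EOQ is below the tier, at the tier's minimum quantity.
Tier 1 (€168.00): EOQ = 620.2 exceeds tier's upper bound 449, so this tier is dominated.
EOQ at €150.30 = 655.7 (feasible in tier 2): TC = 26,860×€150.30 + (26,860/655.7)×397 + (655.7/2)×0.33×€150.30 = €4,069,581.68.
EOQ at €148.50 = 659.7 < 3700, so use break Q=3700: TC = 26,860×€148.50 + (26,860/3700.0)×397 + (3700.0/2)×0.33×€148.50 = €4,082,251.26.
Lowest total cost is €4,069,581.68 at Q = 655.7.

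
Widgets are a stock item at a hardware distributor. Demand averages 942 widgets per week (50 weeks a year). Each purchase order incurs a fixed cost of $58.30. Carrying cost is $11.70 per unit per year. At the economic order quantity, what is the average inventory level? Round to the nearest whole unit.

Annual demand D = 942 × 50 = 47,100.
Q* = √(2DS/H) = √(2 × 47,100 × 58.3 / 11.7) ≈ 685.12.
Average inventory = Q*/2 ≈ 685.12 / 2 = 342.560.

Average inventory ≈ 343 widgets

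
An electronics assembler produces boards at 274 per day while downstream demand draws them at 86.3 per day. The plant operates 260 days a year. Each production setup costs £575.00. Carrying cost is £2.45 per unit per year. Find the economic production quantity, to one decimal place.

Q* ≈ 3,921.0 boards

Annual demand D = 86.3 × 260 = 22,438.
Production build-up factor (1 − d/p) = 1 − 86.3/274 = 0.6850.
Q* = √(2DS / (H(1 − d/p))) = √(2 × 22,438 × 575 / (2.45 × 0.6850)).
= √(25,803,700 / 1.6783) ≈ 3921.038.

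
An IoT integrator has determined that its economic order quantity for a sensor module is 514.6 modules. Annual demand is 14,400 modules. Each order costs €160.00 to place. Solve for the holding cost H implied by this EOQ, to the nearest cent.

H ≈ €17.40

The basic EOQ model gives Q* = √(2DS/H); rearrange for the unknown.
From Q* = √(2DS/H): H = 2DS / Q*² = 2 × 14,400 × 160 / 514.6² = 17.4009.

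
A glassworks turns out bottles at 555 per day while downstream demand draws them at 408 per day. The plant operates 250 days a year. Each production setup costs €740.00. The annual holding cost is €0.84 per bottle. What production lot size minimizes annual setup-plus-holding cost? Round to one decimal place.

Q* ≈ 26,048.3 bottles

Annual demand D = 408 × 250 = 102,000.
Production build-up factor (1 − d/p) = 1 − 408/555 = 0.2649.
Q* = √(2DS / (H(1 − d/p))) = √(2 × 102,000 × 740 / (0.84 × 0.2649)).
= √(150,960,000 / 0.2225) ≈ 26048.284.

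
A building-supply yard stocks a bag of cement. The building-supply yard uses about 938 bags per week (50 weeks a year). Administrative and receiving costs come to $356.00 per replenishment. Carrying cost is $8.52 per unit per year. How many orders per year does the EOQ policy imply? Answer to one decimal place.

N ≈ 23.7 orders per year

Annual demand D = 938 × 50 = 46,900.
Q* = √(2DS/H) = √(2 × 46,900 × 356 / 8.52) ≈ 1979.73.
Orders per year = D / Q* = 46,900 / 1979.73 ≈ 23.690.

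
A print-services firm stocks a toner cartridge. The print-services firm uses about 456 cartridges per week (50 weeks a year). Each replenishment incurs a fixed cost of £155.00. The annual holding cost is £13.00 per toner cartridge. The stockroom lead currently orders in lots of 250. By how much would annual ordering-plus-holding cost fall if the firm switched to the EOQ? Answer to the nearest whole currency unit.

Extra cost ≈ £6,175 per year

Annual demand D = 456 × 50 = 22,800.
EOQ = √(2DS/H) = √(2 × 22,800 × 155 / 13) ≈ 737.35.
Cost at Q* = (D/Q*)S + (Q*/2)H = √(2DSH) ≈ £9,585.61.
Cost at Q = 250: (22,800/250)×155 + (250/2)×13 = £14,136.00 + £1,625.00 = £15,761.00.
Excess = £15,761.00 − £9,585.61 = £6,175.39.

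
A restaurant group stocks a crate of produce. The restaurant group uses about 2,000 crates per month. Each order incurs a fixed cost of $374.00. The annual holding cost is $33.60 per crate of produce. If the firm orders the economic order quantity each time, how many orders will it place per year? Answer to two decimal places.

N ≈ 32.83 orders per year

Annual demand D = 2,000 × 12 = 24,000.
The optimal lot size = √(2DS/H) = √(2 × 24,000 × 374 / 33.6) ≈ 730.95.
Orders per year = D / Q* = 24,000 / 730.95 ≈ 32.834.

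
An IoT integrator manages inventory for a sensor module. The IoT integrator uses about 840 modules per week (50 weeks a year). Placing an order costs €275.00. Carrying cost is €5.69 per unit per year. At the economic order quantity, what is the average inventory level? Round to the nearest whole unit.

Annual demand D = 840 × 50 = 42,000.
The optimal lot size = √(2DS/H) = √(2 × 42,000 × 275 / 5.69) ≈ 2014.88.
Average inventory = Q*/2 ≈ 2014.88 / 2 = 1007.442.

Average inventory ≈ 1,007 modules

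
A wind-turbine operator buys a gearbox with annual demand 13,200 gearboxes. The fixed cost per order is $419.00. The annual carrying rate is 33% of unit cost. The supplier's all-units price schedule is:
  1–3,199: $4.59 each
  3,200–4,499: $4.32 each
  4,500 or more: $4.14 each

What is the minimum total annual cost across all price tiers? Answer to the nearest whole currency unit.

TC* ≈ $58,951

Holding cost per unit per year at price C is H = 0.33·C.
Evaluate total cost at each tier's feasible EOQ or, if the EOQ is below the tier, at the tier's minimum quantity.
EOQ at $4.59 = 2702.4 (feasible in tier 1): TC = 13,200×$4.59 + (13,200/2702.4)×419 + (2702.4/2)×0.33×$4.59 = $64,681.29.
EOQ at $4.32 = 2785.5 < 3200, so use break Q=3200: TC = 13,200×$4.32 + (13,200/3200.0)×419 + (3200.0/2)×0.33×$4.32 = $61,033.34.
EOQ at $4.14 = 2845.5 < 4500, so use break Q=4500: TC = 13,200×$4.14 + (13,200/4500.0)×419 + (4500.0/2)×0.33×$4.14 = $58,951.02.
Lowest total cost among the candidates is at Q = 4500.0.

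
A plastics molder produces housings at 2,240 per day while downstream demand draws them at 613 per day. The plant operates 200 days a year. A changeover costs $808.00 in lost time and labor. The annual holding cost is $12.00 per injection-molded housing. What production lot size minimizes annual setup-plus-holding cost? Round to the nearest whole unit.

Annual demand D = 613 × 200 = 122,600.
Production build-up factor (1 − d/p) = 1 − 613/2,240 = 0.7263.
Q* = √(2DS / (H(1 − d/p))) = √(2 × 122,600 × 808 / (12 × 0.7263)).
= √(198,121,600 / 8.7161) ≈ 4767.663.

Q* ≈ 4,768 housings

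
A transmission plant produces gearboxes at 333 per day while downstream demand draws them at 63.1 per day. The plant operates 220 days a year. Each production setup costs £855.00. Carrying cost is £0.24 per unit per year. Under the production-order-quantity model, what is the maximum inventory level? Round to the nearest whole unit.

Annual demand D = 63.1 × 220 = 13,882.
Production build-up factor (1 − d/p) = 1 − 63.1/333 = 0.8105.
Q* = √(2DS / (H(1 − d/p))) = √(2 × 13,882 × 855 / (0.24 × 0.8105)).
= √(23,738,220 / 0.1945) ≈ 11046.867.
Maximum inventory = Q*(1 − d/p) = 11046.867 × 0.8105 ≈ 8953.602.

I_max ≈ 8,954 gearboxes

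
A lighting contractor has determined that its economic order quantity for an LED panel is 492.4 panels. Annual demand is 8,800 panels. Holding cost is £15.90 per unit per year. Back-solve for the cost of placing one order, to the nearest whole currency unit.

Invert the EOQ relation Q*² = 2DS/H.
From Q* = √(2DS/H): S = Q*²H / (2D) = 492.4² × 15.9 / (2 × 8,800) = 219.0385.

S ≈ £219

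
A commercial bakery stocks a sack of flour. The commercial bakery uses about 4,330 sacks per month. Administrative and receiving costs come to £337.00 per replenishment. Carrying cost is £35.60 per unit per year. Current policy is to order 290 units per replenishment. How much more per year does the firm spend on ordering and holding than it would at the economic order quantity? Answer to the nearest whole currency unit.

Extra cost ≈ £30,234 per year

Annual demand D = 4,330 × 12 = 51,960.
EOQ = √(2DS/H) = √(2 × 51,960 × 337 / 35.6) ≈ 991.84.
Cost at Q* = (D/Q*)S + (Q*/2)H = √(2DSH) ≈ £35,309.33.
Cost at Q = 290: (51,960/290)×337 + (290/2)×35.6 = £60,381.10 + £5,162.00 = £65,543.10.
Excess = £65,543.10 − £35,309.33 = £30,233.77.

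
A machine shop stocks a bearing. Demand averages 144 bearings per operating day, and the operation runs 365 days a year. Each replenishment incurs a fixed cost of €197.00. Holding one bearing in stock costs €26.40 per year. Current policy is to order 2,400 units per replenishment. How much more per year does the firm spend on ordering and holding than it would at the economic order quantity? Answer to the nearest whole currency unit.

Annual demand D = 144 × 365 = 52,560.
EOQ = √(2DS/H) = √(2 × 52,560 × 197 / 26.4) ≈ 885.67.
Cost at Q* = (D/Q*)S + (Q*/2)H = √(2DSH) ≈ €23,381.79.
Cost at Q = 2,400: (52,560/2,400)×197 + (2,400/2)×26.4 = €4,314.30 + €31,680.00 = €35,994.30.
Excess = €35,994.30 − €23,381.79 = €12,612.51.

Extra cost ≈ €12,613 per year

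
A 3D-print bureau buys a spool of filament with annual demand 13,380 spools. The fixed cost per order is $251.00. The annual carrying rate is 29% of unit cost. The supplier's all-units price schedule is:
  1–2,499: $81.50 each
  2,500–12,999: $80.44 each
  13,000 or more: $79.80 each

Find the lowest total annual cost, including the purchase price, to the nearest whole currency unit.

Holding cost per unit per year at price C is H = 0.29·C.
For each price level, check whether its EOQ is feasible; otherwise the best quantity at that price is the breakpoint.
EOQ at $81.50 = 533.1 (feasible in tier 1): TC = 13,380×$81.50 + (13,380/533.1)×251 + (533.1/2)×0.29×$81.50 = $1,103,069.63.
EOQ at $80.44 = 536.6 < 2500, so use break Q=2500: TC = 13,380×$80.44 + (13,380/2500.0)×251 + (2500.0/2)×0.29×$80.44 = $1,106,790.05.
EOQ at $79.80 = 538.7 < 13000, so use break Q=13000: TC = 13,380×$79.80 + (13,380/13000.0)×251 + (13000.0/2)×0.29×$79.80 = $1,218,405.34.
Lowest total cost among the candidates is at Q = 533.1.

TC* ≈ $1,103,070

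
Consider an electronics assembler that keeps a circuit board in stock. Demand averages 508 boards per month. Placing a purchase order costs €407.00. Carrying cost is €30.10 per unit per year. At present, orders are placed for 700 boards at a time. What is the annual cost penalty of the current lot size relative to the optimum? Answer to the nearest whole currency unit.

Annual demand D = 508 × 12 = 6,096.
EOQ = √(2DS/H) = √(2 × 6,096 × 407 / 30.1) ≈ 406.02.
Cost at Q* = (D/Q*)S + (Q*/2)H = √(2DSH) ≈ €12,221.31.
Cost at Q = 700: (6,096/700)×407 + (700/2)×30.1 = €3,544.39 + €10,535.00 = €14,079.39.
Excess = €14,079.39 − €12,221.31 = €1,858.07.

Extra cost ≈ €1,858 per year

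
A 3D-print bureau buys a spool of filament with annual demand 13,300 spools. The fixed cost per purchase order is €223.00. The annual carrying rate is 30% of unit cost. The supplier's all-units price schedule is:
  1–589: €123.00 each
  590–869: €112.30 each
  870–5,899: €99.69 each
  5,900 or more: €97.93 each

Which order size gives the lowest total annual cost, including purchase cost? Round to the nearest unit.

Holding cost per unit per year at price C is H = 0.30·C.
For each price level, check whether its EOQ is feasible; otherwise the best quantity at that price is the breakpoint.
EOQ at €123.00 = 400.9 (feasible in tier 1): TC = 13,300×€123.00 + (13,300/400.9)×223 + (400.9/2)×0.30×€123.00 = €1,650,694.71.
EOQ at €112.30 = 419.6 < 590, so use break Q=590: TC = 13,300×€112.30 + (13,300/590.0)×223 + (590.0/2)×0.30×€112.30 = €1,508,555.50.
EOQ at €99.69 = 445.4 < 870, so use break Q=870: TC = 13,300×€99.69 + (13,300/870.0)×223 + (870.0/2)×0.30×€99.69 = €1,342,295.63.
EOQ at €97.93 = 449.3 < 5900, so use break Q=5900: TC = 13,300×€97.93 + (13,300/5900.0)×223 + (5900.0/2)×0.30×€97.93 = €1,389,639.74.
Lowest total cost is €1,342,295.63 at Q = 870.0.

Q* ≈ 870 spools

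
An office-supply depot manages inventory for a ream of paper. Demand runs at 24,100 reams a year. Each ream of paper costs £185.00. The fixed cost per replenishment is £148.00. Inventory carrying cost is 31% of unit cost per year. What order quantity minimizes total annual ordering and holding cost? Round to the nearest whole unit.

Q* ≈ 353 reams

Holding cost H = 0.31 × £185.00 = £57.3500 per unit per year.
EOQ = √(2DS / H) = √(2 × 24,100 × 148 / 57.35).
= √(7,133,600 / 57.35) = √124,387.0968 ≈ 352.686.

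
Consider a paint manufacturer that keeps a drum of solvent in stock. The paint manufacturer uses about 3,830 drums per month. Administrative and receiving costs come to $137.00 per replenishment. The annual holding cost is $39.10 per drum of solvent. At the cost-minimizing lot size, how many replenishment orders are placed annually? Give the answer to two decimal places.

N ≈ 80.98 orders per year

Annual demand D = 3,830 × 12 = 45,960.
The optimal lot size = √(2DS/H) = √(2 × 45,960 × 137 / 39.1) ≈ 567.51.
Orders per year = D / Q* = 45,960 / 567.51 ≈ 80.985.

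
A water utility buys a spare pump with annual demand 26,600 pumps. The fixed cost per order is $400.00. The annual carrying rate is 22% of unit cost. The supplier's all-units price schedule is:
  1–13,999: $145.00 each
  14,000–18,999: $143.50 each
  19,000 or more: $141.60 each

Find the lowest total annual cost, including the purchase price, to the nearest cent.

TC* ≈ $3,883,054.40

Holding cost per unit per year at price C is H = 0.22·C.
Evaluate total cost at each tier's feasible EOQ or, if the EOQ is below the tier, at the tier's minimum quantity.
EOQ at $145.00 = 816.8 (feasible in tier 1): TC = 26,600×$145.00 + (26,600/816.8)×400 + (816.8/2)×0.22×$145.00 = $3,883,054.40.
EOQ at $143.50 = 821.0 < 14000, so use break Q=14000: TC = 26,600×$143.50 + (26,600/14000.0)×400 + (14000.0/2)×0.22×$143.50 = $4,038,850.00.
EOQ at $141.60 = 826.5 < 19000, so use break Q=19000: TC = 26,600×$141.60 + (26,600/19000.0)×400 + (19000.0/2)×0.22×$141.60 = $4,063,064.00.
Lowest total cost among the candidates is at Q = 816.8.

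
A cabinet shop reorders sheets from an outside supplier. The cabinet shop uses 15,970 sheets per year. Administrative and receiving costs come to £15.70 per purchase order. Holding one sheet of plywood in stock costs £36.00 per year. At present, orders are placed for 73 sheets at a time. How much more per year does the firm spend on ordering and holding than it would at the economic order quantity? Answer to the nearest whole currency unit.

EOQ = √(2DS/H) = √(2 × 15,970 × 15.7 / 36) ≈ 118.02.
Cost at Q* = (D/Q*)S + (Q*/2)H = √(2DSH) ≈ £4,248.82.
Cost at Q = 73: (15,970/73)×15.7 + (73/2)×36 = £3,434.64 + £1,314.00 = £4,748.64.
Excess = £4,748.64 − £4,248.82 = £499.82.

Extra cost ≈ £500 per year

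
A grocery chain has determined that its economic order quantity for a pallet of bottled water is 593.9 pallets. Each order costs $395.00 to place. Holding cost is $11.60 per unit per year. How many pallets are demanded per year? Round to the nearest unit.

The basic EOQ model gives Q* = √(2DS/H); rearrange for the unknown.
From Q* = √(2DS/H): D = Q*²H / (2S) = 593.9² × 11.6 / (2 × 395) = 5179.139.

D ≈ 5,179 pallets per year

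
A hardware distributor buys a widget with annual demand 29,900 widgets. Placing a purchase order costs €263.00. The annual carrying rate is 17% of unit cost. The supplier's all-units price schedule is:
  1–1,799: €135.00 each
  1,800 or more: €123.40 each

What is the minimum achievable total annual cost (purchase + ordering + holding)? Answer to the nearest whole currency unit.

Holding cost per unit per year at price C is H = 0.17·C.
Evaluate total cost at each tier's feasible EOQ or, if the EOQ is below the tier, at the tier's minimum quantity.
EOQ at €135.00 = 827.8 (feasible in tier 1): TC = 29,900×€135.00 + (29,900/827.8)×263 + (827.8/2)×0.17×€135.00 = €4,055,498.52.
EOQ at €123.40 = 865.9 < 1800, so use break Q=1800: TC = 29,900×€123.40 + (29,900/1800.0)×263 + (1800.0/2)×0.17×€123.40 = €3,712,908.92.
Lowest total cost among the candidates is at Q = 1800.0.

TC* ≈ €3,712,909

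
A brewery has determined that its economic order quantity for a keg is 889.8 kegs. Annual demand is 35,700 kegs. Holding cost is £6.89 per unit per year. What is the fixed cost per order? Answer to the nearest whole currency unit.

S ≈ £76

The basic EOQ model gives Q* = √(2DS/H); rearrange for the unknown.
From Q* = √(2DS/H): S = Q*²H / (2D) = 889.8² × 6.89 / (2 × 35,700) = 76.4022.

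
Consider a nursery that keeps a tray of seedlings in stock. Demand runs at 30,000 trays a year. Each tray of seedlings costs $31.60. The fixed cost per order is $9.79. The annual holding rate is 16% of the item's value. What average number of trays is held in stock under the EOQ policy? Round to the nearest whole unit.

Average inventory ≈ 170 trays

Holding cost H = 0.16 × $31.60 = $5.0560 per unit per year.
Q* = √(2DS/H) = √(2 × 30,000 × 9.79 / 5.056) ≈ 340.85.
Average inventory = Q*/2 ≈ 340.85 / 2 = 170.425.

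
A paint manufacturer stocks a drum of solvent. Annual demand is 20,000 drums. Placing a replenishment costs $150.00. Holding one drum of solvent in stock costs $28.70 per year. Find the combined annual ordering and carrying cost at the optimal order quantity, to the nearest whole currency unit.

TC* ≈ $13,122

The optimal lot size = √(2DS/H) = √(2 × 20,000 × 150 / 28.7) ≈ 457.23.
At Q*, ordering cost (D/Q*)S equals holding cost (Q*/2)H, each = √(DSH/2).
Minimum total = √(2DSH) = √(2 × 20,000 × 150 × 28.7) ≈ 13122.500.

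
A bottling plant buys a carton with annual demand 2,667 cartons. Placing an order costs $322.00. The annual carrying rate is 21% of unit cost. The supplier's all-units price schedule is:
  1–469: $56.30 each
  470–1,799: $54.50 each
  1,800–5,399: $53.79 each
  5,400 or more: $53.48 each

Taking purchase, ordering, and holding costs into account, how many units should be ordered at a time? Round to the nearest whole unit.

Q* ≈ 470 cartons

Holding cost per unit per year at price C is H = 0.21·C.
For each price level, check whether its EOQ is feasible; otherwise the best quantity at that price is the breakpoint.
EOQ at $56.30 = 381.1 (feasible in tier 1): TC = 2,667×$56.30 + (2,667/381.1)×322 + (381.1/2)×0.21×$56.30 = $154,658.38.
EOQ at $54.50 = 387.4 < 470, so use break Q=470: TC = 2,667×$54.50 + (2,667/470.0)×322 + (470.0/2)×0.21×$54.50 = $149,868.25.
EOQ at $53.79 = 389.9 < 1800, so use break Q=1800: TC = 2,667×$53.79 + (2,667/1800.0)×322 + (1800.0/2)×0.21×$53.79 = $154,101.34.
EOQ at $53.48 = 391.1 < 5400, so use break Q=5400: TC = 2,667×$53.48 + (2,667/5400.0)×322 + (5400.0/2)×0.21×$53.48 = $173,113.35.
Lowest total cost is $149,868.25 at Q = 470.0.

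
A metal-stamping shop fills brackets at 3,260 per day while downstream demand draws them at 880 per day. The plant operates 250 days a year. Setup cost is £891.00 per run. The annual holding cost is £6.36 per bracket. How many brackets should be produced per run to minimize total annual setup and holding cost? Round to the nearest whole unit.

Q* ≈ 9,189 brackets

Annual demand D = 880 × 250 = 220,000.
Production build-up factor (1 − d/p) = 1 − 880/3,260 = 0.7301.
Q* = √(2DS / (H(1 − d/p))) = √(2 × 220,000 × 891 / (6.36 × 0.7301)).
= √(392,040,000 / 4.6432) ≈ 9188.761.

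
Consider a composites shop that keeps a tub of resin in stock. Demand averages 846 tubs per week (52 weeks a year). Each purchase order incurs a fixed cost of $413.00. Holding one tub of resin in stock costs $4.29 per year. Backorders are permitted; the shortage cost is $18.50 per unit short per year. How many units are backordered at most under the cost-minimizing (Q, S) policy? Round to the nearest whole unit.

Annual demand D = 846 × 52 = 43,992.
With planned backorders, Q* = √(2DS/H) · √((H+B)/B).
√(2DS/H) = √(2 × 43,992 × 413 / 4.29) = 2910.370.
√((H+B)/B) = √((4.29+18.5)/18.5) = 1.1099.
Q* ≈ 3230.238.
S* = Q* · H/(H+B) = 3230.238 × 4.29/22.79 ≈ 608.061.

S* ≈ 608 tubs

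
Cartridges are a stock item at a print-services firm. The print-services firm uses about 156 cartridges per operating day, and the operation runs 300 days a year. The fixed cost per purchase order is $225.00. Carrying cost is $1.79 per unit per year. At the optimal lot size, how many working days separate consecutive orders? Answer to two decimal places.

T ≈ 21.99 days

Annual demand D = 156 × 300 = 46,800.
EOQ = √(2DS/H) = √(2 × 46,800 × 225 / 1.79) ≈ 3430.07.
Cycle time = Q*/D × 300 = 3430.07 / 46,800 × 300 ≈ 21.988 days.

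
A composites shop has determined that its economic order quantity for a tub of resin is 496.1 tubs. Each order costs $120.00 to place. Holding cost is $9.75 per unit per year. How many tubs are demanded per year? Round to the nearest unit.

D ≈ 9,998 tubs per year

Squaring Q* = √(2DS/H) gives Q*² = 2DS/H.
From Q* = √(2DS/H): D = Q*²H / (2S) = 496.1² × 9.75 / (2 × 120) = 9998.430.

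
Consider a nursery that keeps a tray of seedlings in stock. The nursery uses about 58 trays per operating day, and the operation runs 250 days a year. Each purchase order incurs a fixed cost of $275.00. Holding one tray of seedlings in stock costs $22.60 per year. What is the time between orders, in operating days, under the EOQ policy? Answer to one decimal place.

T ≈ 10.2 days

Annual demand D = 58 × 250 = 14,500.
EOQ = √(2DS/H) = √(2 × 14,500 × 275 / 22.6) ≈ 594.03.
Cycle time = Q*/D × 250 = 594.03 / 14,500 × 250 ≈ 10.242 days.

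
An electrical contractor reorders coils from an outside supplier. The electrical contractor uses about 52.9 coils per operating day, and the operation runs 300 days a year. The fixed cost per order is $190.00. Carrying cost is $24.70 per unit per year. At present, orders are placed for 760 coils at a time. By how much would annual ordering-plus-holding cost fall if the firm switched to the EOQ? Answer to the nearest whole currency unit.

Extra cost ≈ $1,149 per year

Annual demand D = 52.9 × 300 = 15,870.
EOQ = √(2DS/H) = √(2 × 15,870 × 190 / 24.7) ≈ 494.12.
Cost at Q* = (D/Q*)S + (Q*/2)H = √(2DSH) ≈ $12,204.75.
Cost at Q = 760: (15,870/760)×190 + (760/2)×24.7 = $3,967.50 + $9,386.00 = $13,353.50.
Excess = $13,353.50 − $12,204.75 = $1,148.75.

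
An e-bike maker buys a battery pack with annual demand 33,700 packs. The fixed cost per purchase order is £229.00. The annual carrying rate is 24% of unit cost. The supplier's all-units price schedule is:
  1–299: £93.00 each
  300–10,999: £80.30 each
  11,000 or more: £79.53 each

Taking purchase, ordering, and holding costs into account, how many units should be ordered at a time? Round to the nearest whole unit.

Q* ≈ 895 packs

Holding cost per unit per year at price C is H = 0.24·C.
Candidates are each tier's EOQ (if it falls in that tier) and each price-break quantity.
Tier 1 (£93.00): EOQ = 831.6 exceeds tier's upper bound 299, so this tier is dominated.
EOQ at £80.30 = 894.9 (feasible in tier 2): TC = 33,700×£80.30 + (33,700/894.9)×229 + (894.9/2)×0.24×£80.30 = £2,723,356.90.
EOQ at £79.53 = 899.2 < 11000, so use break Q=11000: TC = 33,700×£79.53 + (33,700/11000.0)×229 + (11000.0/2)×0.24×£79.53 = £2,785,842.17.
Lowest total cost is £2,723,356.90 at Q = 894.9.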